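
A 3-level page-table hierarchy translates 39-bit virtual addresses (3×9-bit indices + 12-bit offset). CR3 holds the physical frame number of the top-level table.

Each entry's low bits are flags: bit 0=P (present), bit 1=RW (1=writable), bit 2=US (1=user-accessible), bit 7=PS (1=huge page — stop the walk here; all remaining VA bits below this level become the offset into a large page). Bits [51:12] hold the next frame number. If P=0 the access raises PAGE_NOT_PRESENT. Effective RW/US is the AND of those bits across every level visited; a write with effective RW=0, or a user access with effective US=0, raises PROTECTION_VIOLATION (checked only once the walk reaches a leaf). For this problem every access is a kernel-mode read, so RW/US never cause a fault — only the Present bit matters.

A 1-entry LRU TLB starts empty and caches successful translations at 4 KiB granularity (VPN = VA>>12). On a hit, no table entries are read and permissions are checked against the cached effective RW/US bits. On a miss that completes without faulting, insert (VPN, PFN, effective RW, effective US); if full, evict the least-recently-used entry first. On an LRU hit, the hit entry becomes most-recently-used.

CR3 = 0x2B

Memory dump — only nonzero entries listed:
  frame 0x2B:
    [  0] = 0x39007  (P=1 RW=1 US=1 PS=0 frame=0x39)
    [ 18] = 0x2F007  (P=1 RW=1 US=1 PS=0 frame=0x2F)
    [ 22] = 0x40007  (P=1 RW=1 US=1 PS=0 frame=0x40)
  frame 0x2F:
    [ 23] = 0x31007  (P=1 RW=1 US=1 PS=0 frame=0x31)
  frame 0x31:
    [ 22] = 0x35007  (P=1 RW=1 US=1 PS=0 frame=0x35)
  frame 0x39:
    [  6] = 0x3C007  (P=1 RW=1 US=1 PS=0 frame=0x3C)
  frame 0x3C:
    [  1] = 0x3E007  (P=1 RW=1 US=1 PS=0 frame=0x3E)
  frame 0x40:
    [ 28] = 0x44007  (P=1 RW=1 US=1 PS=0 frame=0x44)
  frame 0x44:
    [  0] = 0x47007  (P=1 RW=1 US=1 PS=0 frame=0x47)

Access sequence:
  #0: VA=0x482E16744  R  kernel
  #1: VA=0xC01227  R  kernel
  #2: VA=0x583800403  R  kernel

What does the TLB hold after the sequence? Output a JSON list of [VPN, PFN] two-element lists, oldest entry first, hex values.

Per-access translation:
#0 VA=0x482E16744 (r,kernel):
  [0] read 0x2B idx=18: raw=0x2F007 flags P=1 W=1 U=1 S=0
  [1] read 0x2F idx=23: raw=0x31007 flags P=1 W=1 U=1 S=0
  [2] read 0x31 idx=22: raw=0x35007 flags P=1 W=1 U=1 S=0
  ⇒ phys 0x35744  [3 reads]
#1 VA=0xC01227 (r,kernel):
  [0] read 0x2B idx=0: raw=0x39007 flags P=1 W=1 U=1 S=0
  [1] read 0x39 idx=6: raw=0x3C007 flags P=1 W=1 U=1 S=0
  [2] read 0x3C idx=1: raw=0x3E007 flags P=1 W=1 U=1 S=0
  ⇒ phys 0x3E227  [3 reads]
#2 VA=0x583800403 (r,kernel):
  [0] read 0x2B idx=22: raw=0x40007 flags P=1 W=1 U=1 S=0
  [1] read 0x40 idx=28: raw=0x44007 flags P=1 W=1 U=1 S=0
  [2] read 0x44 idx=0: raw=0x47007 flags P=1 W=1 U=1 S=0
  ⇒ phys 0x47403  [3 reads]

TLB: [["0x583800", "0x47"]]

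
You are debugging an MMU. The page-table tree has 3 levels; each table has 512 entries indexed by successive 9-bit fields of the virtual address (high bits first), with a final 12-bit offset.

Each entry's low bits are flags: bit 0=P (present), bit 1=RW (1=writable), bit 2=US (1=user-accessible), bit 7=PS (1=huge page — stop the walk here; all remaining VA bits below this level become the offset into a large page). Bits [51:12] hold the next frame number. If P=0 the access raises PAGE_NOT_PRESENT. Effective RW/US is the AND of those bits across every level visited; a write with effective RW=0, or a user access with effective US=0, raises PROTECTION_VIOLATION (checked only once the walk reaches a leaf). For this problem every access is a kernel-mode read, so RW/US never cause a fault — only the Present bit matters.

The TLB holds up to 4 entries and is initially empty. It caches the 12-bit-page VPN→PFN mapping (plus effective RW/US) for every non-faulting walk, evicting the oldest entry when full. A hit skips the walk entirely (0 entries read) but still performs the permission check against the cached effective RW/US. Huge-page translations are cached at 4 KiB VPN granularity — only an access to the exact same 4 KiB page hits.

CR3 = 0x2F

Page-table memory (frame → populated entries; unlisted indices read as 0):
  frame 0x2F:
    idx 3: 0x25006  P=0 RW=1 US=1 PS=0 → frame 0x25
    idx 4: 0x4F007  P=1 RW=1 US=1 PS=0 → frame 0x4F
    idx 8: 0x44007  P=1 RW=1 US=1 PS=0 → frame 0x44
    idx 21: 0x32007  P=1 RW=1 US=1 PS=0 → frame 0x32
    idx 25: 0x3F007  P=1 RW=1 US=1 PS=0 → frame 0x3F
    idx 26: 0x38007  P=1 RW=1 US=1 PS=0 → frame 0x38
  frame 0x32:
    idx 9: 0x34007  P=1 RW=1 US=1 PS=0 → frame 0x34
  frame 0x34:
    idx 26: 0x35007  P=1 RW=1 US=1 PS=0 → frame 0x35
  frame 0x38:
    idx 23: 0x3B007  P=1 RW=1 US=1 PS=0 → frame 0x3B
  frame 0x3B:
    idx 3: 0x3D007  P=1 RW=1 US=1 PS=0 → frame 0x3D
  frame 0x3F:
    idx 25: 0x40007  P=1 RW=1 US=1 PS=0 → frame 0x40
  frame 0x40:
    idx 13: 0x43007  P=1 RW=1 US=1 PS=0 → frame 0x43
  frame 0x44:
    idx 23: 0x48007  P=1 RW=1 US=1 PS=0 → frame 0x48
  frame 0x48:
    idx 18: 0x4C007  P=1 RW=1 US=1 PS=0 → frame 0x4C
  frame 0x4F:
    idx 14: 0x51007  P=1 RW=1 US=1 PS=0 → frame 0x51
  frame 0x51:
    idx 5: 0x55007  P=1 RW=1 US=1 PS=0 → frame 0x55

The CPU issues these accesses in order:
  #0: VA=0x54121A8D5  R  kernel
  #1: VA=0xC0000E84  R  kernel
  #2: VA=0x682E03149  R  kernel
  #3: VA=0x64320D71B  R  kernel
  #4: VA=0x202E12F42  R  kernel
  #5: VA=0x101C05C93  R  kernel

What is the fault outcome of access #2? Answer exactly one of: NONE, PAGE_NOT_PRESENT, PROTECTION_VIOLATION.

Trace:
#0 VA=0x54121A8D5 (r,kernel):
  lvl0: tbl 0x2F, slot 21 ⇒ 0x32007 (P1/RW1/US1/PS0)
  lvl1: tbl 0x32, slot 9 ⇒ 0x34007 (P1/RW1/US1/PS0)
  lvl2: tbl 0x34, slot 26 ⇒ 0x35007 (P1/RW1/US1/PS0)
  → PA=0x358D5  (3 entries read)
#1 VA=0xC0000E84 (r,kernel):
  lvl0: tbl 0x2F, slot 3 ⇒ 0x25006 (P0/RW1/US1/PS0)
  ✗ PAGE_NOT_PRESENT  [1 reads]
#2 VA=0x682E03149 (r,kernel):
  lvl0: tbl 0x2F, slot 26 ⇒ 0x38007 (P1/RW1/US1/PS0)
  lvl1: tbl 0x38, slot 23 ⇒ 0x3B007 (P1/RW1/US1/PS0)
  lvl2: tbl 0x3B, slot 3 ⇒ 0x3D007 (P1/RW1/US1/PS0)
  → PA=0x3D149  (3 entries read)
#3 VA=0x64320D71B (r,kernel):
  lvl0: tbl 0x2F, slot 25 ⇒ 0x3F007 (P1/RW1/US1/PS0)
  lvl1: tbl 0x3F, slot 25 ⇒ 0x40007 (P1/RW1/US1/PS0)
  lvl2: tbl 0x40, slot 13 ⇒ 0x43007 (P1/RW1/US1/PS0)
  → PA=0x4371B  (3 entries read)
#4 VA=0x202E12F42 (r,kernel):
  lvl0: tbl 0x2F, slot 8 ⇒ 0x44007 (P1/RW1/US1/PS0)
  lvl1: tbl 0x44, slot 23 ⇒ 0x48007 (P1/RW1/US1/PS0)
  lvl2: tbl 0x48, slot 18 ⇒ 0x4C007 (P1/RW1/US1/PS0)
  → PA=0x4CF42  (3 entries read)
#5 VA=0x101C05C93 (r,kernel):
  lvl0: tbl 0x2F, slot 4 ⇒ 0x4F007 (P1/RW1/US1/PS0)
  lvl1: tbl 0x4F, slot 14 ⇒ 0x51007 (P1/RW1/US1/PS0)
  lvl2: tbl 0x51, slot 5 ⇒ 0x55007 (P1/RW1/US1/PS0)
  → PA=0x55C93  (3 entries read)

Access #2 fault: NONE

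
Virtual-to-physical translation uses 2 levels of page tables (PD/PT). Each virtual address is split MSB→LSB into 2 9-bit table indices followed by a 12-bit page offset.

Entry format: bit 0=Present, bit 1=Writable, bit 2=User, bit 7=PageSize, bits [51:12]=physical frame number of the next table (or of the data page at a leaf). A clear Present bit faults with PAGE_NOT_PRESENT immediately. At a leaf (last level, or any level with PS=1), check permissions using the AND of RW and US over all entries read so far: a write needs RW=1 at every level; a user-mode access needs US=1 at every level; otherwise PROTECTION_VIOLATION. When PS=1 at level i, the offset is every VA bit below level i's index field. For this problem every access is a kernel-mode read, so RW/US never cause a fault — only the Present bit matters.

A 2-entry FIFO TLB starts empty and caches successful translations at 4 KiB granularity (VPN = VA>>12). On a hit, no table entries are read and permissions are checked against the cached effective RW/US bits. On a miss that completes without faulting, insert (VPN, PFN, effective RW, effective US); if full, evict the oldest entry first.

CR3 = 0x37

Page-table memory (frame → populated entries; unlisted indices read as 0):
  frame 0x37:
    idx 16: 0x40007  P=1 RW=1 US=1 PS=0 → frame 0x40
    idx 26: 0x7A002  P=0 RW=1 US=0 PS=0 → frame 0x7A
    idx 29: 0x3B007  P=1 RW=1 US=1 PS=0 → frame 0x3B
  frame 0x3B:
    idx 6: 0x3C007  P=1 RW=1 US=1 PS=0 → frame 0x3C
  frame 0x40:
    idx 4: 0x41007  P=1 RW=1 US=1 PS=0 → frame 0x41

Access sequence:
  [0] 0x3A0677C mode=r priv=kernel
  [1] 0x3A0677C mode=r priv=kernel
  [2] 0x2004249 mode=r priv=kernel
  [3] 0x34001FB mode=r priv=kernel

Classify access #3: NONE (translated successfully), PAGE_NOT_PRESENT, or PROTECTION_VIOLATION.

Per-access translation:
#0 VA=0x3A0677C (r,kernel):
  L0: frame=0x37 idx=29 entry=0x3B007 [P=1 RW=1 US=1 PS=0]
  L1: frame=0x3B idx=6 entry=0x3C007 [P=1 RW=1 US=1 PS=0]
  ⇒ phys 0x3C77C  [2 reads]
#1 VA=0x3A0677C (r,kernel):
  TLB hit vpn=0x3A06 → PA=0x3C77C
#2 VA=0x2004249 (r,kernel):
  L0: frame=0x37 idx=16 entry=0x40007 [P=1 RW=1 US=1 PS=0]
  L1: frame=0x40 idx=4 entry=0x41007 [P=1 RW=1 US=1 PS=0]
  ⇒ phys 0x41249  [2 reads]
#3 VA=0x34001FB (r,kernel):
  L0: frame=0x37 idx=26 entry=0x7A002 [P=0 RW=1 US=0 PS=0]
  → PAGE_NOT_PRESENT  (1 entries read)

Access #3 fault: PAGE_NOT_PRESENT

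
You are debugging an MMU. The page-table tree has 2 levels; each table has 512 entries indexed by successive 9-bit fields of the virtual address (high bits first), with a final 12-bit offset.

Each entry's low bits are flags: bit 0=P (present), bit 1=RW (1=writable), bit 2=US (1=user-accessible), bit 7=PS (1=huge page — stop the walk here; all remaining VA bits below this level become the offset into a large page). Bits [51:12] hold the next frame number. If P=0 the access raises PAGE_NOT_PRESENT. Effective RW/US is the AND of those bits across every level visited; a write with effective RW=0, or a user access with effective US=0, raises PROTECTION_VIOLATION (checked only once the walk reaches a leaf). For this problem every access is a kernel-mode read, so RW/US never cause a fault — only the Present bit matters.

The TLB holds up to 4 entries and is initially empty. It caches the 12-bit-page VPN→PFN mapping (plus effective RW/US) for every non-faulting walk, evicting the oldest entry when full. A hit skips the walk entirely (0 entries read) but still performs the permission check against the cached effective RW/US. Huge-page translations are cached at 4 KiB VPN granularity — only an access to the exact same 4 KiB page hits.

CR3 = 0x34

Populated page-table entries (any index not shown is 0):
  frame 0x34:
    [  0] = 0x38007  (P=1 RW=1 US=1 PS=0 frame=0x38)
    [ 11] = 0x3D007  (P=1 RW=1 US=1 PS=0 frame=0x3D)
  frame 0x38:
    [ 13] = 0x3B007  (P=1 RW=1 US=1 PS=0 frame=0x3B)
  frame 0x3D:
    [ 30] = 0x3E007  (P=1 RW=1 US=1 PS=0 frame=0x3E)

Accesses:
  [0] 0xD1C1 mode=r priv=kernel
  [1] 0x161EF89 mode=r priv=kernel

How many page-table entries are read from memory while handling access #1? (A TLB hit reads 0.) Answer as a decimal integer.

Trace:
#0 VA=0xD1C1 (r,kernel):
  L0: frame=0x34 idx=0 entry=0x38007 [P=1 RW=1 US=1 PS=0]
  L1: frame=0x38 idx=13 entry=0x3B007 [P=1 RW=1 US=1 PS=0]
  ✓ 0x3B1C1  — 2 lookups
#1 VA=0x161EF89 (r,kernel):
  L0: frame=0x34 idx=11 entry=0x3D007 [P=1 RW=1 US=1 PS=0]
  L1: frame=0x3D idx=30 entry=0x3E007 [P=1 RW=1 US=1 PS=0]
  ✓ 0x3EF89  — 2 lookups

Entries read for #1: 2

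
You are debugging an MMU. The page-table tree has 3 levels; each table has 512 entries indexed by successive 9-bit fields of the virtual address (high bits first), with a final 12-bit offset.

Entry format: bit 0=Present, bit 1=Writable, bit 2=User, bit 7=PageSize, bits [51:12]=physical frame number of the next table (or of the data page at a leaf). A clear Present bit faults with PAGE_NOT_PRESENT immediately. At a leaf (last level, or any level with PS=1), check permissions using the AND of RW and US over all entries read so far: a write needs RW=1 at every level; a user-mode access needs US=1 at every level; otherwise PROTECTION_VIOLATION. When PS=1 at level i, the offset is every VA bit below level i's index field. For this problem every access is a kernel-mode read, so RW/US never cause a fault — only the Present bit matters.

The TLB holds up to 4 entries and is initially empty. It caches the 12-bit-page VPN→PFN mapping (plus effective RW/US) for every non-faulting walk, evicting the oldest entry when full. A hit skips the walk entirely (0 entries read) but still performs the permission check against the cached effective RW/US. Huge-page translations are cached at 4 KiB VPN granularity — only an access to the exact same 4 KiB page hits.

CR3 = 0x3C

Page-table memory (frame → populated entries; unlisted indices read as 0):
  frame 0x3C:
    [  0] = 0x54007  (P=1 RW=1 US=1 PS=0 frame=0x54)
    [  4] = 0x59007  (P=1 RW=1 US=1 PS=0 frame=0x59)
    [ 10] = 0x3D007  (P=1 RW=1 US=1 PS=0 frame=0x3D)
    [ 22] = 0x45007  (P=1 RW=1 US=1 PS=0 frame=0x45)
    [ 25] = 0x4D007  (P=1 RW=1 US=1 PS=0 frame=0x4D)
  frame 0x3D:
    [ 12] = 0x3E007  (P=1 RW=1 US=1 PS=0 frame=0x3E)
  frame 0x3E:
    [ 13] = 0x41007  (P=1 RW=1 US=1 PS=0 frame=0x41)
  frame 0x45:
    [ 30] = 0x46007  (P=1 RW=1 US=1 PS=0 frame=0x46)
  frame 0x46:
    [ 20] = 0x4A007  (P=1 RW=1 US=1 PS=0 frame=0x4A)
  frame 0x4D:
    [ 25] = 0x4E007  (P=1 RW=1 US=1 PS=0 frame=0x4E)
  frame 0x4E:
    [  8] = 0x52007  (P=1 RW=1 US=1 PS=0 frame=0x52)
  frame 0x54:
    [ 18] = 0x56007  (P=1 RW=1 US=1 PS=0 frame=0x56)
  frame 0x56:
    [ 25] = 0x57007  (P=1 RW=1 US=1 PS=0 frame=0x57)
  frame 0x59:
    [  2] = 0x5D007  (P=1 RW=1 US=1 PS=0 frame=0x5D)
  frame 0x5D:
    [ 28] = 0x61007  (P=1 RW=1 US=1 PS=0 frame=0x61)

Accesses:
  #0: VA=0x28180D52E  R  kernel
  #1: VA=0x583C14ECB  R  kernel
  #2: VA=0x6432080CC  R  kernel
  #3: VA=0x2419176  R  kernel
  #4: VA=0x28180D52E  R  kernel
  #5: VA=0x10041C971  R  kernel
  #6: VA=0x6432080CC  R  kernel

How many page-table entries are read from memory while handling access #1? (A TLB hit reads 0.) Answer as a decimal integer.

Walk each access:
#0 VA=0x28180D52E (r,kernel):
  L0 @0x3C[10] → 0x3D007  P=1,RW=1,US=1,PS=0
  L1 @0x3D[12] → 0x3E007  P=1,RW=1,US=1,PS=0
  L2 @0x3E[13] → 0x41007  P=1,RW=1,US=1,PS=0
  → PA=0x4152E  (3 entries read)
#1 VA=0x583C14ECB (r,kernel):
  L0 @0x3C[22] → 0x45007  P=1,RW=1,US=1,PS=0
  L1 @0x45[30] → 0x46007  P=1,RW=1,US=1,PS=0
  L2 @0x46[20] → 0x4A007  P=1,RW=1,US=1,PS=0
  → PA=0x4AECB  (3 entries read)
#2 VA=0x6432080CC (r,kernel):
  L0 @0x3C[25] → 0x4D007  P=1,RW=1,US=1,PS=0
  L1 @0x4D[25] → 0x4E007  P=1,RW=1,US=1,PS=0
  L2 @0x4E[8] → 0x52007  P=1,RW=1,US=1,PS=0
  → PA=0x520CC  (3 entries read)
#3 VA=0x2419176 (r,kernel):
  L0 @0x3C[0] → 0x54007  P=1,RW=1,US=1,PS=0
  L1 @0x54[18] → 0x56007  P=1,RW=1,US=1,PS=0
  L2 @0x56[25] → 0x57007  P=1,RW=1,US=1,PS=0
  → PA=0x57176  (3 entries read)
#4 VA=0x28180D52E (r,kernel):
  TLB hit vpn=0x28180D → PA=0x4152E
#5 VA=0x10041C971 (r,kernel):
  L0 @0x3C[4] → 0x59007  P=1,RW=1,US=1,PS=0
  L1 @0x59[2] → 0x5D007  P=1,RW=1,US=1,PS=0
  L2 @0x5D[28] → 0x61007  P=1,RW=1,US=1,PS=0
  → PA=0x61971  (3 entries read)
#6 VA=0x6432080CC (r,kernel):
  TLB hit vpn=0x643208 → PA=0x520CC

Entries read for #1: 3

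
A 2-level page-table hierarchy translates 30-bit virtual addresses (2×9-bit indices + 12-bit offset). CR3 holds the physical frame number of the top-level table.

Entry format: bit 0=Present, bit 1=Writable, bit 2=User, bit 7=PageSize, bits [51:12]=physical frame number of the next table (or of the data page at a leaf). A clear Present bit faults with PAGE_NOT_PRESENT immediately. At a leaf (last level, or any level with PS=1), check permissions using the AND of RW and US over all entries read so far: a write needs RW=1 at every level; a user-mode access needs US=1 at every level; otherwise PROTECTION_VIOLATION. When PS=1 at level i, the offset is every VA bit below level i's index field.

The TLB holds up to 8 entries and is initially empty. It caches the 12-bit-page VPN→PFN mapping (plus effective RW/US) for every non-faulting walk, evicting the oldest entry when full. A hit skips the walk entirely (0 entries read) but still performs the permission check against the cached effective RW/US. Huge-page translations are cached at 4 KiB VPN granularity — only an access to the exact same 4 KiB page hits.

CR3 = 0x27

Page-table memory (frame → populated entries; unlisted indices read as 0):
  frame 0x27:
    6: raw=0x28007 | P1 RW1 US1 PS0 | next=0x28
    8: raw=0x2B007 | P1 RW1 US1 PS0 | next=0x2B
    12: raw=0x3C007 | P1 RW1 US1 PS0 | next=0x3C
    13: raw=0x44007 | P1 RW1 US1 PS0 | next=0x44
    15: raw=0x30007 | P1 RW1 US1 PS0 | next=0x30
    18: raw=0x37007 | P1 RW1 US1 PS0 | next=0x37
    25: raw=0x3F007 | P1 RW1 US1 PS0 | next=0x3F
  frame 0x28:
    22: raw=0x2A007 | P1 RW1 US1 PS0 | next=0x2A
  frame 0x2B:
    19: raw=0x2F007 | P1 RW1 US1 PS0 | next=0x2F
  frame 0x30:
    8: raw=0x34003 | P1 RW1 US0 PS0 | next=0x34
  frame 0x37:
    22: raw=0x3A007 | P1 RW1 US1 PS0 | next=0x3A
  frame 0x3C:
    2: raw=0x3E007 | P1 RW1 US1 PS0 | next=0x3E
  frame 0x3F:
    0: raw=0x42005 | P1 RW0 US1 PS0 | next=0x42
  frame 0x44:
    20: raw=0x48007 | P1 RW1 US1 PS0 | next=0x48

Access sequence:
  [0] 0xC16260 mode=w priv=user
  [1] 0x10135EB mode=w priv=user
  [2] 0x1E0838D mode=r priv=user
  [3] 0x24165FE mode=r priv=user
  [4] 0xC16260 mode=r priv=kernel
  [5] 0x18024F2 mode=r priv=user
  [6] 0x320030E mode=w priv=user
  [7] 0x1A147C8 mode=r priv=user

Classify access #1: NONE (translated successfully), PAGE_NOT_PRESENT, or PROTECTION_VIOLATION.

Trace:
#0 VA=0xC16260 (w,user):
  L0: frame=0x27 idx=6 entry=0x28007 [P=1 RW=1 US=1 PS=0]
  L1: frame=0x28 idx=22 entry=0x2A007 [P=1 RW=1 US=1 PS=0]
  ⇒ phys 0x2A260  [2 reads]
#1 VA=0x10135EB (w,user):
  L0: frame=0x27 idx=8 entry=0x2B007 [P=1 RW=1 US=1 PS=0]
  L1: frame=0x2B idx=19 entry=0x2F007 [P=1 RW=1 US=1 PS=0]
  ⇒ phys 0x2F5EB  [2 reads]
#2 VA=0x1E0838D (r,user):
  L0: frame=0x27 idx=15 entry=0x30007 [P=1 RW=1 US=1 PS=0]
  L1: frame=0x30 idx=8 entry=0x34003 [P=1 RW=1 US=0 PS=0]
  → PROTECTION_VIOLATION  (2 entries read)
#3 VA=0x24165FE (r,user):
  L0: frame=0x27 idx=18 entry=0x37007 [P=1 RW=1 US=1 PS=0]
  L1: frame=0x37 idx=22 entry=0x3A007 [P=1 RW=1 US=1 PS=0]
  ⇒ phys 0x3A5FE  [2 reads]
#4 VA=0xC16260 (r,kernel):
  TLB hit vpn=0xC16 → PA=0x2A260
#5 VA=0x18024F2 (r,user):
  L0: frame=0x27 idx=12 entry=0x3C007 [P=1 RW=1 US=1 PS=0]
  L1: frame=0x3C idx=2 entry=0x3E007 [P=1 RW=1 US=1 PS=0]
  ⇒ phys 0x3E4F2  [2 reads]
#6 VA=0x320030E (w,user):
  L0: frame=0x27 idx=25 entry=0x3F007 [P=1 RW=1 US=1 PS=0]
  L1: frame=0x3F idx=0 entry=0x42005 [P=1 RW=0 US=1 PS=0]
  → PROTECTION_VIOLATION  (2 entries read)
#7 VA=0x1A147C8 (r,user):
  L0: frame=0x27 idx=13 entry=0x44007 [P=1 RW=1 US=1 PS=0]
  L1: frame=0x44 idx=20 entry=0x48007 [P=1 RW=1 US=1 PS=0]
  ⇒ phys 0x487C8  [2 reads]

Access #1 fault: NONE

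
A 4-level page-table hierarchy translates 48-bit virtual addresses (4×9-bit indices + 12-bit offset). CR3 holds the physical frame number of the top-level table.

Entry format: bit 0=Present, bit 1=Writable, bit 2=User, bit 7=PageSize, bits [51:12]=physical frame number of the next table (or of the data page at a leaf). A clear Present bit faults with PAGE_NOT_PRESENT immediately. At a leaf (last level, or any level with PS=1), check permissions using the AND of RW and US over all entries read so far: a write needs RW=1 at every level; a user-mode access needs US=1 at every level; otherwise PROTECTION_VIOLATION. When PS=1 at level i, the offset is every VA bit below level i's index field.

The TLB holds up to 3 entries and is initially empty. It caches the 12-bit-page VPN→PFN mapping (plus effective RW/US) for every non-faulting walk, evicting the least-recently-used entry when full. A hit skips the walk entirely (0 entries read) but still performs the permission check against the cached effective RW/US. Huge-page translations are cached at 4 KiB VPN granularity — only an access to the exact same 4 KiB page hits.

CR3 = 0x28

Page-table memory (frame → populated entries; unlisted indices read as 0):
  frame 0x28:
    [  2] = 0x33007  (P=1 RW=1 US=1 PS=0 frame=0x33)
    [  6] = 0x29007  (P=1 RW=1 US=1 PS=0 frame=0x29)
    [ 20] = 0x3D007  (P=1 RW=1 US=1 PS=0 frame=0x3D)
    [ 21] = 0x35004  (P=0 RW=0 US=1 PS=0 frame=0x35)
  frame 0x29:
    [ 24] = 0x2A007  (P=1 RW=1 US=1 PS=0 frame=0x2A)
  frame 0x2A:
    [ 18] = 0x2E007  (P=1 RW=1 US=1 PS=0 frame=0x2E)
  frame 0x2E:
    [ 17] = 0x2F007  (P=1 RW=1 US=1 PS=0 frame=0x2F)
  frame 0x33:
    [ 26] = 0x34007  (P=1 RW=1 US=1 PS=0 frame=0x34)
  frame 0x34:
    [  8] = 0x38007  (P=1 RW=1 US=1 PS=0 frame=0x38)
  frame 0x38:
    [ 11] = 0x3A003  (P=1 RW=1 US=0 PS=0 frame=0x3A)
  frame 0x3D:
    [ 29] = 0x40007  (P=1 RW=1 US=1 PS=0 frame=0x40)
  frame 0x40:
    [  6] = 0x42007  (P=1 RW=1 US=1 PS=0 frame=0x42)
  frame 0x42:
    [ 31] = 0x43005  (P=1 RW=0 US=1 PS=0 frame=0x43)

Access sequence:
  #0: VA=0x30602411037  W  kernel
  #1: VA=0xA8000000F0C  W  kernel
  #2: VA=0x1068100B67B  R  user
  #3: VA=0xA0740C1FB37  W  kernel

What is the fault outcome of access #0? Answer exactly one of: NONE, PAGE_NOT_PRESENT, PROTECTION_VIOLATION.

Trace:
#0 VA=0x30602411037 (w,kernel):
  lvl0: tbl 0x28, slot 6 ⇒ 0x29007 (P1/RW1/US1/PS0)
  lvl1: tbl 0x29, slot 24 ⇒ 0x2A007 (P1/RW1/US1/PS0)
  lvl2: tbl 0x2A, slot 18 ⇒ 0x2E007 (P1/RW1/US1/PS0)
  lvl3: tbl 0x2E, slot 17 ⇒ 0x2F007 (P1/RW1/US1/PS0)
  ✓ 0x2F037  — 4 lookups
#1 VA=0xA8000000F0C (w,kernel):
  lvl0: tbl 0x28, slot 21 ⇒ 0x35004 (P0/RW0/US1/PS0)
  → PAGE_NOT_PRESENT  (1 entries read)
#2 VA=0x1068100B67B (r,user):
  lvl0: tbl 0x28, slot 2 ⇒ 0x33007 (P1/RW1/US1/PS0)
  lvl1: tbl 0x33, slot 26 ⇒ 0x34007 (P1/RW1/US1/PS0)
  lvl2: tbl 0x34, slot 8 ⇒ 0x38007 (P1/RW1/US1/PS0)
  lvl3: tbl 0x38, slot 11 ⇒ 0x3A003 (P1/RW1/US0/PS0)
  → PROTECTION_VIOLATION  (4 entries read)
#3 VA=0xA0740C1FB37 (w,kernel):
  lvl0: tbl 0x28, slot 20 ⇒ 0x3D007 (P1/RW1/US1/PS0)
  lvl1: tbl 0x3D, slot 29 ⇒ 0x40007 (P1/RW1/US1/PS0)
  lvl2: tbl 0x40, slot 6 ⇒ 0x42007 (P1/RW1/US1/PS0)
  lvl3: tbl 0x42, slot 31 ⇒ 0x43005 (P1/RW0/US1/PS0)
  → PROTECTION_VIOLATION  (4 entries read)

Access #0 fault: NONE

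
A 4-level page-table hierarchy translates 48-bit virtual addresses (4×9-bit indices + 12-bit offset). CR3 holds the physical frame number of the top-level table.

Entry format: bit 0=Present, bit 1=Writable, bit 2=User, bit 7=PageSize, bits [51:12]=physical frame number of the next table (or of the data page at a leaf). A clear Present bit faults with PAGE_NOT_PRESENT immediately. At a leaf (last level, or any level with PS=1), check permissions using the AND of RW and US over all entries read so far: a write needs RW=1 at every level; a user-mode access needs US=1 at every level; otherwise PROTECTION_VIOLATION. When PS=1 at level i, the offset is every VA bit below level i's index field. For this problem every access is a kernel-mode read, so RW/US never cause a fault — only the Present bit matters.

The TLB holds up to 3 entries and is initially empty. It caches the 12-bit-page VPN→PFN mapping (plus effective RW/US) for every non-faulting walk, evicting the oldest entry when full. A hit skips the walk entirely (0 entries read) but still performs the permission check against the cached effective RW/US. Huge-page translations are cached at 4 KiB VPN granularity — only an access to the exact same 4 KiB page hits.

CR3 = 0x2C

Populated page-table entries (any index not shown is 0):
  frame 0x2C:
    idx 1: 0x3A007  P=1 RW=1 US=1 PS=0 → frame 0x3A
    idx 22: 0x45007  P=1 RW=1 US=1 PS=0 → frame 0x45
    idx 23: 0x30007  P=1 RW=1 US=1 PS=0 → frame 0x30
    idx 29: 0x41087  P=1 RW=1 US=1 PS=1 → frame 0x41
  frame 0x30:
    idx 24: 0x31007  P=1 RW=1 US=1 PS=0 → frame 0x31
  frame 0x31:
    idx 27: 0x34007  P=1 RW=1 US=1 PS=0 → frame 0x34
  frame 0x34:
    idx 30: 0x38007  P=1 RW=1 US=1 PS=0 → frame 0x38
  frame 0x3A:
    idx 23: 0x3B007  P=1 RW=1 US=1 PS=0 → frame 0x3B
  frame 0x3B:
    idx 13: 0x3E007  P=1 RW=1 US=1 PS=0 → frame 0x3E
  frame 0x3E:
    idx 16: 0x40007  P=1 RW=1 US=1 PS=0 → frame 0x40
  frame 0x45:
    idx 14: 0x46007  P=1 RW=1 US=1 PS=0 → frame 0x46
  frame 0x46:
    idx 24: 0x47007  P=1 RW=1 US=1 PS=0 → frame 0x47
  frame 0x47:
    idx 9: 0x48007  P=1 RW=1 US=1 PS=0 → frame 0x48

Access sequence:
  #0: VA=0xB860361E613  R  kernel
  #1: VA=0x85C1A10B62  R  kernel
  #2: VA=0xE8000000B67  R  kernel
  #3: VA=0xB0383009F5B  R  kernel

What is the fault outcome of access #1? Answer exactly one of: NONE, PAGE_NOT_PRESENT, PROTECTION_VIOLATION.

Trace:
#0 VA=0xB860361E613 (r,kernel):
  L0 @0x2C[23] → 0x30007  P=1,RW=1,US=1,PS=0
  L1 @0x30[24] → 0x31007  P=1,RW=1,US=1,PS=0
  L2 @0x31[27] → 0x34007  P=1,RW=1,US=1,PS=0
  L3 @0x34[30] → 0x38007  P=1,RW=1,US=1,PS=0
  ✓ 0x38613  — 4 lookups
#1 VA=0x85C1A10B62 (r,kernel):
  L0 @0x2C[1] → 0x3A007  P=1,RW=1,US=1,PS=0
  L1 @0x3A[23] → 0x3B007  P=1,RW=1,US=1,PS=0
  L2 @0x3B[13] → 0x3E007  P=1,RW=1,US=1,PS=0
  L3 @0x3E[16] → 0x40007  P=1,RW=1,US=1,PS=0
  ✓ 0x40B62  — 4 lookups
#2 VA=0xE8000000B67 (r,kernel):
  L0 @0x2C[29] → 0x41087  P=1,RW=1,US=1,PS=1
  ✓ 0x41B67 (huge @L0)  — 1 lookups
#3 VA=0xB0383009F5B (r,kernel):
  L0 @0x2C[22] → 0x45007  P=1,RW=1,US=1,PS=0
  L1 @0x45[14] → 0x46007  P=1,RW=1,US=1,PS=0
  L2 @0x46[24] → 0x47007  P=1,RW=1,US=1,PS=0
  L3 @0x47[9] → 0x48007  P=1,RW=1,US=1,PS=0
  ✓ 0x48F5B  — 4 lookups

Access #1 fault: NONE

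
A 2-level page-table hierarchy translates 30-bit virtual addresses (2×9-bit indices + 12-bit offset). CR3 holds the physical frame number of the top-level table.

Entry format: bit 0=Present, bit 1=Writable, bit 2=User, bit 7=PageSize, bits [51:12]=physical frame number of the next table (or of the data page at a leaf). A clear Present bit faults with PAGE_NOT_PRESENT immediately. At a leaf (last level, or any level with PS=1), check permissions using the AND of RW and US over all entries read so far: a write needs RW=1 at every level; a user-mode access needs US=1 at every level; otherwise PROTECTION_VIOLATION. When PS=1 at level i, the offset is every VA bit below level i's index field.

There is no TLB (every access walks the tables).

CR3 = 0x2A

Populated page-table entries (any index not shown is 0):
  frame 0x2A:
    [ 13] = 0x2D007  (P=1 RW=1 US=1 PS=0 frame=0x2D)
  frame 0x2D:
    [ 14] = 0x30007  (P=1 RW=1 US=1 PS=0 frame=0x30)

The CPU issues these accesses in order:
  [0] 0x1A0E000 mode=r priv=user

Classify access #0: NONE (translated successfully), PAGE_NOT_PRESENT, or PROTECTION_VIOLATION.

Trace:
#0 VA=0x1A0E000 (r,user):
  L0: frame=0x2A idx=13 entry=0x2D007 [P=1 RW=1 US=1 PS=0]
  L1: frame=0x2D idx=14 entry=0x30007 [P=1 RW=1 US=1 PS=0]
  → PA=0x30000  (2 entries read)

Access #0 fault: NONE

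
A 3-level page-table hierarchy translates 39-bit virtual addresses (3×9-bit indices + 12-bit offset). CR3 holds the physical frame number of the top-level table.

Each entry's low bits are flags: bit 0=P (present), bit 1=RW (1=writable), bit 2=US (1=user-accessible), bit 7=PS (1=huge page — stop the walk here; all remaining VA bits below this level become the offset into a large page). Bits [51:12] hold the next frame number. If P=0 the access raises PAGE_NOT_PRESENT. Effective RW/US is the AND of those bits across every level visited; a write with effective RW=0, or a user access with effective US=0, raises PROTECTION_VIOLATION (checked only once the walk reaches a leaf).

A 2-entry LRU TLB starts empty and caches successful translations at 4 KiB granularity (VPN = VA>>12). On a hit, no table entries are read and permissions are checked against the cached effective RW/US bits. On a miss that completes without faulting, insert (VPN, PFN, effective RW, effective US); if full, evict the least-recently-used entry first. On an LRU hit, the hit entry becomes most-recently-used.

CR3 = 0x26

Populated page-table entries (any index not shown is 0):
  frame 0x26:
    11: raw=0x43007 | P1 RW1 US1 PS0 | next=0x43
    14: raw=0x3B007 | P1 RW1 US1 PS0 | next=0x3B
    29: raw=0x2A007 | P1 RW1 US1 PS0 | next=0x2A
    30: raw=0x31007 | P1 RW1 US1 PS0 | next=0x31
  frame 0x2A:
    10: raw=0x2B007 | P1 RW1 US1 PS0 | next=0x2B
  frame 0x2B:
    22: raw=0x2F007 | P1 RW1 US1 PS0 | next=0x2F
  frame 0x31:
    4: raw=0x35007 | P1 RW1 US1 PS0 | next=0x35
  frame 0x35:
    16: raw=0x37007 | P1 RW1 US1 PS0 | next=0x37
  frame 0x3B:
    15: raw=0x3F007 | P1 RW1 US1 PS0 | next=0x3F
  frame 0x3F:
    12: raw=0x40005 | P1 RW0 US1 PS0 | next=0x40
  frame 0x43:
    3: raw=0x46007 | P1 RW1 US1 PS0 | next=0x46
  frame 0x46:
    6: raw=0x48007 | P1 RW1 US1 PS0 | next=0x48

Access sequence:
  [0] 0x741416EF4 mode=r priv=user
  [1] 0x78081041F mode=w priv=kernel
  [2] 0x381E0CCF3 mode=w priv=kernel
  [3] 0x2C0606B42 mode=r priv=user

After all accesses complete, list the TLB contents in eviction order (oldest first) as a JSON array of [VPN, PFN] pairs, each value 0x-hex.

Per-access translation:
#0 VA=0x741416EF4 (r,user):
  L0 @0x26[29] → 0x2A007  P=1,RW=1,US=1,PS=0
  L1 @0x2A[10] → 0x2B007  P=1,RW=1,US=1,PS=0
  L2 @0x2B[22] → 0x2F007  P=1,RW=1,US=1,PS=0
  ✓ 0x2FEF4  — 3 lookups
#1 VA=0x78081041F (w,kernel):
  L0 @0x26[30] → 0x31007  P=1,RW=1,US=1,PS=0
  L1 @0x31[4] → 0x35007  P=1,RW=1,US=1,PS=0
  L2 @0x35[16] → 0x37007  P=1,RW=1,US=1,PS=0
  ✓ 0x3741F  — 3 lookups
#2 VA=0x381E0CCF3 (w,kernel):
  L0 @0x26[14] → 0x3B007  P=1,RW=1,US=1,PS=0
  L1 @0x3B[15] → 0x3F007  P=1,RW=1,US=1,PS=0
  L2 @0x3F[12] → 0x40005  P=1,RW=0,US=1,PS=0
  → PROTECTION_VIOLATION  (3 entries read)
#3 VA=0x2C0606B42 (r,user):
  L0 @0x26[11] → 0x43007  P=1,RW=1,US=1,PS=0
  L1 @0x43[3] → 0x46007  P=1,RW=1,US=1,PS=0
  L2 @0x46[6] → 0x48007  P=1,RW=1,US=1,PS=0
  ✓ 0x48B42  — 3 lookups

TLB: [["0x780810", "0x37"], ["0x2C0606", "0x48"]]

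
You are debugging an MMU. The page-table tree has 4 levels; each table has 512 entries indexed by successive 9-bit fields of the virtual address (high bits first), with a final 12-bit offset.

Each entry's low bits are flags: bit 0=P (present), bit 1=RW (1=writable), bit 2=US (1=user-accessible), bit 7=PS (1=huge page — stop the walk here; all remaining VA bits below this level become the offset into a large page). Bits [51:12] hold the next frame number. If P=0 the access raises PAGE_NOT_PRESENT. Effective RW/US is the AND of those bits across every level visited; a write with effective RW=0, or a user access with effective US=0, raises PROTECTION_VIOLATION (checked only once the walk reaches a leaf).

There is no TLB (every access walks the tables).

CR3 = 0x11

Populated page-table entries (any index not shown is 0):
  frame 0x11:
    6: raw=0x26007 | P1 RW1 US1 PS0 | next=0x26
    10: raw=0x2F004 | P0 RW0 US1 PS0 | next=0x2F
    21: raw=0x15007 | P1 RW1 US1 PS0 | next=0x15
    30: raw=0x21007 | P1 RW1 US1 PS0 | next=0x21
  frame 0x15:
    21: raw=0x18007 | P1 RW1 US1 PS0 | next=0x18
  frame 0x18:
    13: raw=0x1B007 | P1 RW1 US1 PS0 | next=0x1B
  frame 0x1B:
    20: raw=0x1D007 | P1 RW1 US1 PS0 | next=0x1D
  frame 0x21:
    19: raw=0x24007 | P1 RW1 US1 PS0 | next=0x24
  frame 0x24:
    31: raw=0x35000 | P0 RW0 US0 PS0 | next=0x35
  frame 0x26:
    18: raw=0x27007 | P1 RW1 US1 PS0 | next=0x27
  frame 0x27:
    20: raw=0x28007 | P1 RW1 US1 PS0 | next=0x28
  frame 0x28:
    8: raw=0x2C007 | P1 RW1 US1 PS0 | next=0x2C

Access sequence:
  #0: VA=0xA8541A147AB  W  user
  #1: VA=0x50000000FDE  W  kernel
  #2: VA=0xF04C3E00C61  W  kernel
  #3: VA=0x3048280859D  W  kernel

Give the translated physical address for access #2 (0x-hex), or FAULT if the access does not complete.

Per-access translation:
#0 VA=0xA8541A147AB (w,user):
  lvl0: tbl 0x11, slot 21 ⇒ 0x15007 (P1/RW1/US1/PS0)
  lvl1: tbl 0x15, slot 21 ⇒ 0x18007 (P1/RW1/US1/PS0)
  lvl2: tbl 0x18, slot 13 ⇒ 0x1B007 (P1/RW1/US1/PS0)
  lvl3: tbl 0x1B, slot 20 ⇒ 0x1D007 (P1/RW1/US1/PS0)
  ⇒ phys 0x1D7AB  [4 reads]
#1 VA=0x50000000FDE (w,kernel):
  lvl0: tbl 0x11, slot 10 ⇒ 0x2F004 (P0/RW0/US1/PS0)
  ✗ PAGE_NOT_PRESENT  [1 reads]
#2 VA=0xF04C3E00C61 (w,kernel):
  lvl0: tbl 0x11, slot 30 ⇒ 0x21007 (P1/RW1/US1/PS0)
  lvl1: tbl 0x21, slot 19 ⇒ 0x24007 (P1/RW1/US1/PS0)
  lvl2: tbl 0x24, slot 31 ⇒ 0x35000 (P0/RW0/US0/PS0)
  ✗ PAGE_NOT_PRESENT  [3 reads]
#3 VA=0x3048280859D (w,kernel):
  lvl0: tbl 0x11, slot 6 ⇒ 0x26007 (P1/RW1/US1/PS0)
  lvl1: tbl 0x26, slot 18 ⇒ 0x27007 (P1/RW1/US1/PS0)
  lvl2: tbl 0x27, slot 20 ⇒ 0x28007 (P1/RW1/US1/PS0)
  lvl3: tbl 0x28, slot 8 ⇒ 0x2C007 (P1/RW1/US1/PS0)
  ⇒ phys 0x2C59D  [4 reads]

Access #2 PA: FAULT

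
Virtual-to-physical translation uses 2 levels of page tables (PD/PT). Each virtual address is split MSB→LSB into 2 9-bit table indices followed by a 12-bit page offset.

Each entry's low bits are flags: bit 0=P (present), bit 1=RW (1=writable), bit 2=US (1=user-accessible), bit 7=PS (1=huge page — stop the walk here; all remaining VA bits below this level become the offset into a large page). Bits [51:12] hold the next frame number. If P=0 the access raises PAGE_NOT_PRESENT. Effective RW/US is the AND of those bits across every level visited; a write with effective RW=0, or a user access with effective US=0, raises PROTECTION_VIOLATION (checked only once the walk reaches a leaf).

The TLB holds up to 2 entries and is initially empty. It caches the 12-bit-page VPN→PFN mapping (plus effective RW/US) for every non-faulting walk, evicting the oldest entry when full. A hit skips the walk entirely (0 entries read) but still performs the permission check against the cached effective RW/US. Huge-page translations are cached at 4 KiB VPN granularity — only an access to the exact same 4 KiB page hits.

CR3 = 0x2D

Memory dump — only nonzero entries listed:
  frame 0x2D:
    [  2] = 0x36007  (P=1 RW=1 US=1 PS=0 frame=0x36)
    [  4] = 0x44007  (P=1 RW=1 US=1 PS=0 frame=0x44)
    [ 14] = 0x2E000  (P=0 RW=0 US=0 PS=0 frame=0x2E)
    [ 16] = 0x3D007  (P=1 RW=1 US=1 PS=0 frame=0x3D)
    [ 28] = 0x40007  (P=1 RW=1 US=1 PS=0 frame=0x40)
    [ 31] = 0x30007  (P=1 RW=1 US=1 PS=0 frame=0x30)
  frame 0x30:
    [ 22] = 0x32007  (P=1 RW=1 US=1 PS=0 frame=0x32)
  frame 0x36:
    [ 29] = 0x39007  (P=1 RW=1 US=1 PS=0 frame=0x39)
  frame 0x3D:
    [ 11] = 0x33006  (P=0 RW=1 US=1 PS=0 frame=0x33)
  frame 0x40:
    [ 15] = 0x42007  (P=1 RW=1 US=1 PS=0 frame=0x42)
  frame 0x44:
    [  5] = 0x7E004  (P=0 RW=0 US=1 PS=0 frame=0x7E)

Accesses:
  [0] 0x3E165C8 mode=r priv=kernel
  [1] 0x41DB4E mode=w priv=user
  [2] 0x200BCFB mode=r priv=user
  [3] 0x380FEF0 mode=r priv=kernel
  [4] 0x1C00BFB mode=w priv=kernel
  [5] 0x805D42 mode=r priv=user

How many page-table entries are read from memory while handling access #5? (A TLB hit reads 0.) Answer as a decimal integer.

Trace:
#0 VA=0x3E165C8 (r,kernel):
  [0] read 0x2D idx=31: raw=0x30007 flags P=1 W=1 U=1 S=0
  [1] read 0x30 idx=22: raw=0x32007 flags P=1 W=1 U=1 S=0
  ✓ 0x325C8  — 2 lookups
#1 VA=0x41DB4E (w,user):
  [0] read 0x2D idx=2: raw=0x36007 flags P=1 W=1 U=1 S=0
  [1] read 0x36 idx=29: raw=0x39007 flags P=1 W=1 U=1 S=0
  ✓ 0x39B4E  — 2 lookups
#2 VA=0x200BCFB (r,user):
  [0] read 0x2D idx=16: raw=0x3D007 flags P=1 W=1 U=1 S=0
  [1] read 0x3D idx=11: raw=0x33006 flags P=0 W=1 U=1 S=0
  → PAGE_NOT_PRESENT  (2 entries read)
#3 VA=0x380FEF0 (r,kernel):
  [0] read 0x2D idx=28: raw=0x40007 flags P=1 W=1 U=1 S=0
  [1] read 0x40 idx=15: raw=0x42007 flags P=1 W=1 U=1 S=0
  ✓ 0x42EF0  — 2 lookups
#4 VA=0x1C00BFB (w,kernel):
  [0] read 0x2D idx=14: raw=0x2E000 flags P=0 W=0 U=0 S=0
  → PAGE_NOT_PRESENT  (1 entries read)
#5 VA=0x805D42 (r,user):
  [0] read 0x2D idx=4: raw=0x44007 flags P=1 W=1 U=1 S=0
  [1] read 0x44 idx=5: raw=0x7E004 flags P=0 W=0 U=1 S=0
  → PAGE_NOT_PRESENT  (2 entries read)

Entries read for #5: 2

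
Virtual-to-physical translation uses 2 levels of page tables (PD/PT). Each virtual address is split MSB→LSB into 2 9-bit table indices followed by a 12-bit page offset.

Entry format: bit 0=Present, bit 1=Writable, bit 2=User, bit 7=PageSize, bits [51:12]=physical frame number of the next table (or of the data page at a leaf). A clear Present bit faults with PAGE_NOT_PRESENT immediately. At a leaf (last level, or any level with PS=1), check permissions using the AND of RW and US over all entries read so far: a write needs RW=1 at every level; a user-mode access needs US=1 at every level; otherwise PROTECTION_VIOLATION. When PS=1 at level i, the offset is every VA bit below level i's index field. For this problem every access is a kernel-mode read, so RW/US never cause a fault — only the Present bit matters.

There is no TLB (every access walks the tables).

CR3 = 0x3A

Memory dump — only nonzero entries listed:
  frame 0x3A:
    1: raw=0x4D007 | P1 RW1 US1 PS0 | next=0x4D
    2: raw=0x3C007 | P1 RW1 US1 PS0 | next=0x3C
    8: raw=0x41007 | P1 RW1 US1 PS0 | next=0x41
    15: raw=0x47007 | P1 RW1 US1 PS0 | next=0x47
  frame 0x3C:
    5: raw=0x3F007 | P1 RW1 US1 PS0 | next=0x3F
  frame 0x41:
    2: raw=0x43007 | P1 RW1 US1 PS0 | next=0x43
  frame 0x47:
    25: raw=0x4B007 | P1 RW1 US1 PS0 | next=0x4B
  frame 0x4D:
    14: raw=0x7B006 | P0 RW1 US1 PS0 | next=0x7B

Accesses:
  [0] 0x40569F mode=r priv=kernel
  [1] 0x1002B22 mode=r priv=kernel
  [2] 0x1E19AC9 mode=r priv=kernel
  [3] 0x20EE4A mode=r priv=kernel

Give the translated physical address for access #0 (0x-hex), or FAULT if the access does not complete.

Trace:
#0 VA=0x40569F (r,kernel):
  lvl0: tbl 0x3A, slot 2 ⇒ 0x3C007 (P1/RW1/US1/PS0)
  lvl1: tbl 0x3C, slot 5 ⇒ 0x3F007 (P1/RW1/US1/PS0)
  ✓ 0x3F69F  — 2 lookups
#1 VA=0x1002B22 (r,kernel):
  lvl0: tbl 0x3A, slot 8 ⇒ 0x41007 (P1/RW1/US1/PS0)
  lvl1: tbl 0x41, slot 2 ⇒ 0x43007 (P1/RW1/US1/PS0)
  ✓ 0x43B22  — 2 lookups
#2 VA=0x1E19AC9 (r,kernel):
  lvl0: tbl 0x3A, slot 15 ⇒ 0x47007 (P1/RW1/US1/PS0)
  lvl1: tbl 0x47, slot 25 ⇒ 0x4B007 (P1/RW1/US1/PS0)
  ✓ 0x4BAC9  — 2 lookups
#3 VA=0x20EE4A (r,kernel):
  lvl0: tbl 0x3A, slot 1 ⇒ 0x4D007 (P1/RW1/US1/PS0)
  lvl1: tbl 0x4D, slot 14 ⇒ 0x7B006 (P0/RW1/US1/PS0)
  ⇒ fault: PAGE_NOT_PRESENT  — 2 lookups

Access #0 PA: 0x3F69F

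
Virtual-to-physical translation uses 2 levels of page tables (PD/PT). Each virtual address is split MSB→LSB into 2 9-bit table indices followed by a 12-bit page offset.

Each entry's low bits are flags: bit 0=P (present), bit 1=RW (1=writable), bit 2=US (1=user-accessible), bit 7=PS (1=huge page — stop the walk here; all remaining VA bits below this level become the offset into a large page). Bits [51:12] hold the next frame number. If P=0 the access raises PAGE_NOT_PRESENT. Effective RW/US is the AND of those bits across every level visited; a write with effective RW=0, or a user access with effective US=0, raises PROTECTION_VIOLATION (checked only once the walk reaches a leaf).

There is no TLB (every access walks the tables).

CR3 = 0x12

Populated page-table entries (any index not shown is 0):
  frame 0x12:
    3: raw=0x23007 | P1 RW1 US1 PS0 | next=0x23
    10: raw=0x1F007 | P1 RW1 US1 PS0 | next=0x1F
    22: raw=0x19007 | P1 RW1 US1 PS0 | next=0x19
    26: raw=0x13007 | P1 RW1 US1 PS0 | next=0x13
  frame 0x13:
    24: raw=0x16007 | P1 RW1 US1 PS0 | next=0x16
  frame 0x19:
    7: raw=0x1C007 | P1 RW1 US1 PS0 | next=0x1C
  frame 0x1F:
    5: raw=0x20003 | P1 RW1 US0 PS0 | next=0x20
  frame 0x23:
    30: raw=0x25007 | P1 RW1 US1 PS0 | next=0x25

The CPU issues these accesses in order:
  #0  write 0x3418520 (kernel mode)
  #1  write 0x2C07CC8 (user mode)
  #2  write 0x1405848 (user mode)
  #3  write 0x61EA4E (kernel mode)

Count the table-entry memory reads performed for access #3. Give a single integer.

Walk each access:
#0 VA=0x3418520 (w,kernel):
  L0 @0x12[26] → 0x13007  P=1,RW=1,US=1,PS=0
  L1 @0x13[24] → 0x16007  P=1,RW=1,US=1,PS=0
  → PA=0x16520  (2 entries read)
#1 VA=0x2C07CC8 (w,user):
  L0 @0x12[22] → 0x19007  P=1,RW=1,US=1,PS=0
  L1 @0x19[7] → 0x1C007  P=1,RW=1,US=1,PS=0
  → PA=0x1CCC8  (2 entries read)
#2 VA=0x1405848 (w,user):
  L0 @0x12[10] → 0x1F007  P=1,RW=1,US=1,PS=0
  L1 @0x1F[5] → 0x20003  P=1,RW=1,US=0,PS=0
  ✗ PROTECTION_VIOLATION  [2 reads]
#3 VA=0x61EA4E (w,kernel):
  L0 @0x12[3] → 0x23007  P=1,RW=1,US=1,PS=0
  L1 @0x23[30] → 0x25007  P=1,RW=1,US=1,PS=0
  → PA=0x25A4E  (2 entries read)

Entries read for #3: 2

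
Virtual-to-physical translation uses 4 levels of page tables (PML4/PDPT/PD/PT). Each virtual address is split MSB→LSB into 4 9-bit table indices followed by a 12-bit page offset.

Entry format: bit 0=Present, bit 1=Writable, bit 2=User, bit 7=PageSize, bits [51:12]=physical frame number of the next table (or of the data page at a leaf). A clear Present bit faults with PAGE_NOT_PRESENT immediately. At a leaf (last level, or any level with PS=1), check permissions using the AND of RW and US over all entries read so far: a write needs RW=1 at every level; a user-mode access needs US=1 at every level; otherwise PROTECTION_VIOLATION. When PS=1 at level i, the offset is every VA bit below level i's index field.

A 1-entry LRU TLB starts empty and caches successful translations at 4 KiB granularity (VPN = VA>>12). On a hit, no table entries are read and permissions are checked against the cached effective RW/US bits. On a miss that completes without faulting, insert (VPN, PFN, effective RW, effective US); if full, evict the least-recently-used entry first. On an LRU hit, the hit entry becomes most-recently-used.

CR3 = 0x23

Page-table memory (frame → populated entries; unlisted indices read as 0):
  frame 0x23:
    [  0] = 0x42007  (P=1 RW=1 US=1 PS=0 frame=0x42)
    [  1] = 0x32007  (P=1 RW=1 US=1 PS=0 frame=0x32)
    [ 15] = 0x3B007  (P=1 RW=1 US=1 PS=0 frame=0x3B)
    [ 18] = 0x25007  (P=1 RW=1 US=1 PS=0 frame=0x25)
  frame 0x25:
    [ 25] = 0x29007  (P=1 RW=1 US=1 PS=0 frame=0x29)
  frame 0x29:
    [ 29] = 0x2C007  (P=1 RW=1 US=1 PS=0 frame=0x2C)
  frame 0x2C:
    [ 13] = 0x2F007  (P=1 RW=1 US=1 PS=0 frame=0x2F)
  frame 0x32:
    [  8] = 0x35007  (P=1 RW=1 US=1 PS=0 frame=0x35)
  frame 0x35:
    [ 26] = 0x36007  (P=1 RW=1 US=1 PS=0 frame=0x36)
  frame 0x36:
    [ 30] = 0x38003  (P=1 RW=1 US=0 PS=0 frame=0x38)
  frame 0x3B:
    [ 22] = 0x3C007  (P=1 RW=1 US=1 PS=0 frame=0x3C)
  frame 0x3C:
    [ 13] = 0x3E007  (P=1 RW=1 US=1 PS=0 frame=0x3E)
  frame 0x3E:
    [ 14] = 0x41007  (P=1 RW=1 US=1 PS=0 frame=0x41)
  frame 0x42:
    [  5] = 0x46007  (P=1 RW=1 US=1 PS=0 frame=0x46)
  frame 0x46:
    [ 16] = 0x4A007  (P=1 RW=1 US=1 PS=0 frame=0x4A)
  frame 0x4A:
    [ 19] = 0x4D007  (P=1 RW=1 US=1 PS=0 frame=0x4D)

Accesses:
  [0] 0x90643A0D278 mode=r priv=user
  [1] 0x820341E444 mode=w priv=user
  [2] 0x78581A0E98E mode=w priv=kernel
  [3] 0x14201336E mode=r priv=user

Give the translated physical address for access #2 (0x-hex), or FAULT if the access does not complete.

Walk each access:
#0 VA=0x90643A0D278 (r,user):
  [0] read 0x23 idx=18: raw=0x25007 flags P=1 W=1 U=1 S=0
  [1] read 0x25 idx=25: raw=0x29007 flags P=1 W=1 U=1 S=0
  [2] read 0x29 idx=29: raw=0x2C007 flags P=1 W=1 U=1 S=0
  [3] read 0x2C idx=13: raw=0x2F007 flags P=1 W=1 U=1 S=0
  ⇒ phys 0x2F278  [4 reads]
#1 VA=0x820341E444 (w,user):
  [0] read 0x23 idx=1: raw=0x32007 flags P=1 W=1 U=1 S=0
  [1] read 0x32 idx=8: raw=0x35007 flags P=1 W=1 U=1 S=0
  [2] read 0x35 idx=26: raw=0x36007 flags P=1 W=1 U=1 S=0
  [3] read 0x36 idx=30: raw=0x38003 flags P=1 W=1 U=0 S=0
  ✗ PROTECTION_VIOLATION  [4 reads]
#2 VA=0x78581A0E98E (w,kernel):
  [0] read 0x23 idx=15: raw=0x3B007 flags P=1 W=1 U=1 S=0
  [1] read 0x3B idx=22: raw=0x3C007 flags P=1 W=1 U=1 S=0
  [2] read 0x3C idx=13: raw=0x3E007 flags P=1 W=1 U=1 S=0
  [3] read 0x3E idx=14: raw=0x41007 flags P=1 W=1 U=1 S=0
  ⇒ phys 0x4198E  [4 reads]
#3 VA=0x14201336E (r,user):
  [0] read 0x23 idx=0: raw=0x42007 flags P=1 W=1 U=1 S=0
  [1] read 0x42 idx=5: raw=0x46007 flags P=1 W=1 U=1 S=0
  [2] read 0x46 idx=16: raw=0x4A007 flags P=1 W=1 U=1 S=0
  [3] read 0x4A idx=19: raw=0x4D007 flags P=1 W=1 U=1 S=0
  ⇒ phys 0x4D36E  [4 reads]

Access #2 PA: 0x4198E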